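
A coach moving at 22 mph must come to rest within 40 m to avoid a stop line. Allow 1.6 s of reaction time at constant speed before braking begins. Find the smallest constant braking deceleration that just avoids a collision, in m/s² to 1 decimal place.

Required deceleration ≈ 2.0 m/s²

22 mph × 0.44704 = 9.8349 m/s.
Distance covered during reaction = 9.8349 × 1.6 = 15.736 m.
Distance available for braking: 40 − 15.736 = 24.264 m.
v² = 2a·d ⇒ a = v²/(2d) = 9.8349² / (2 × 24.264) = 96.725 / 48.528 = 1.9932 m/s².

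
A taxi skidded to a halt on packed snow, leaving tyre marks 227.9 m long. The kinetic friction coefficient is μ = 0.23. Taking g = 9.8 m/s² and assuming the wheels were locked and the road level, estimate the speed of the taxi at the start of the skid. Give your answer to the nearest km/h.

Deceleration a = μg = 0.23 × 9.8 = 2.254 m/s².
v = √(2a·d) = √(2 × 2.254 × 227.9) = √1027.373 = 32.0527 m/s.
= 32.0527 × 3.6 = 115.390 km/h.

Initial speed ≈ 115 km/h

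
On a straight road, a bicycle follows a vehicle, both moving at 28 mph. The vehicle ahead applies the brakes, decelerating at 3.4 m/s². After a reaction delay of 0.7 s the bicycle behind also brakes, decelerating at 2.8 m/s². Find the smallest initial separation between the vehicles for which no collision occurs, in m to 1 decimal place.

Minimum gap ≈ 13.7 m

28 mph × 0.44704 = 12.5171 m/s.
Leader travels v²/(2a_L) = 156.678 / 6.800 = 23.041 m before stopping.
Follower covers v·t_r = 12.5171 × 0.7 = 8.762 m while reacting, then v²/(2a_F) = 156.678 / 5.600 = 27.978 m while braking, for a total of 8.762 + 27.978 = 36.740 m.
Since a_F ≤ a_L and the follower starts braking later, the follower is never slower than the leader, so the closest approach is when both have stopped.
Minimum gap = 36.740 − 23.041 = 13.699 m.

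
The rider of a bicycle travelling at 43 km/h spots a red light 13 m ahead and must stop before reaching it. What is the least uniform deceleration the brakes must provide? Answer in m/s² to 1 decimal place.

43 km/h ÷ 3.6 = 11.9444 m/s.
v² = 2a·d ⇒ a = v²/(2d) = 11.9444² / (2 × 13.000) = 142.669 / 26.000 = 5.4873 m/s².

Required deceleration ≈ 5.5 m/s²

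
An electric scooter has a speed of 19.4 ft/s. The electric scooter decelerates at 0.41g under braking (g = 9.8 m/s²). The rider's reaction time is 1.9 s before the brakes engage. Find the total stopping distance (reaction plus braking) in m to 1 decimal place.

19.4 ft/s × 0.3048 = 5.9131 m/s.
a = 0.41 × 9.8 = 4.018 m/s².
Reaction distance = v·t_r = 5.9131 × 1.9 = 11.235 m.
Braking distance = v²/(2a) = 5.9131² / (2 × 4.018) = 34.965 / 8.036 = 4.351 m.
Total = 11.235 + 4.351 = 15.586 m.

Total stopping distance ≈ 15.6 m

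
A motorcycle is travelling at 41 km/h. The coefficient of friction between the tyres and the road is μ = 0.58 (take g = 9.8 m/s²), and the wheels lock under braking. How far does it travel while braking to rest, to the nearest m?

41 km/h ÷ 3.6 = 11.3889 m/s.
a = μg = 0.58 × 9.8 = 5.684 m/s².
Braking distance = v²/(2a) = 11.3889² / (2 × 5.684) = 129.707 / 11.368 = 11.410 m.

Braking distance ≈ 11 m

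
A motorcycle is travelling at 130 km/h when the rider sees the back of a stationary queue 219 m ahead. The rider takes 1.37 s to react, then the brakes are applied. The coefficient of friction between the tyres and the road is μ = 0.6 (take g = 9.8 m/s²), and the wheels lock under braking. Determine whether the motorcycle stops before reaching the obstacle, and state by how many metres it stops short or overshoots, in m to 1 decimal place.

130 km/h ÷ 3.6 = 36.1111 m/s.
a = μg = 0.6 × 9.8 = 5.880 m/s².
Reaction distance = 36.1111 × 1.37 = 49.472 m.
Braking distance = v²/(2a) = 1304.012 / 11.760 = 110.885 m.
Total stopping distance = 49.472 + 110.885 = 160.357 m, vs 219 m available — it stops with 219 − 160.357 = 58.643 m to spare.

Yes — it stops 58.6 m short of the obstacle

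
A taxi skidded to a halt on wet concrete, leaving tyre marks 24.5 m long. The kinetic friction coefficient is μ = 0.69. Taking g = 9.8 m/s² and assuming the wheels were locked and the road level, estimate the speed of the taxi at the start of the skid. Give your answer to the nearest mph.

Deceleration a = μg = 0.69 × 9.8 = 6.762 m/s².
v = √(2a·d) = √(2 × 6.762 × 24.5) = √331.338 = 18.2027 m/s.
= 18.2027 ÷ 0.44704 = 40.718 mph.

Initial speed ≈ 41 mph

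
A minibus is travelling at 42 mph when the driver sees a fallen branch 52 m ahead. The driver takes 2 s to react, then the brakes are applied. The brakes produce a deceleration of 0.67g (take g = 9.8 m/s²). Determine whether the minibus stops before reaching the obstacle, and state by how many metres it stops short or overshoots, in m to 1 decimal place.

No — it overshoots by 12.4 m

42 mph × 0.44704 = 18.7757 m/s.
a = 0.67 × 9.8 = 6.566 m/s².
Reaction distance = 18.7757 × 2 = 37.551 m.
Braking distance = v²/(2a) = 352.527 / 13.132 = 26.845 m.
Total stopping distance = 37.551 + 26.845 = 64.396 m, vs 52 m available — it cannot stop in time and overshoots by 64.396 − 52 = 12.396 m.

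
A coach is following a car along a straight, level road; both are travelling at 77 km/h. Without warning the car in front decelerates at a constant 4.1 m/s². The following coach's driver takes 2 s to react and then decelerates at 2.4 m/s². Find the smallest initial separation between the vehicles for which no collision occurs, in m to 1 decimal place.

Minimum gap ≈ 82.3 m

77 km/h ÷ 3.6 = 21.3889 m/s.
Leader travels v²/(2a_L) = 457.485 / 8.200 = 55.791 m before stopping.
Follower covers v·t_r = 21.3889 × 2 = 42.778 m while reacting, then v²/(2a_F) = 457.485 / 4.800 = 95.309 m while braking, for a total of 42.778 + 95.309 = 138.087 m.
Since a_F ≤ a_L and the follower starts braking later, the follower is never slower than the leader, so the closest approach is when both have stopped.
Minimum gap = 138.087 − 55.791 = 82.296 m.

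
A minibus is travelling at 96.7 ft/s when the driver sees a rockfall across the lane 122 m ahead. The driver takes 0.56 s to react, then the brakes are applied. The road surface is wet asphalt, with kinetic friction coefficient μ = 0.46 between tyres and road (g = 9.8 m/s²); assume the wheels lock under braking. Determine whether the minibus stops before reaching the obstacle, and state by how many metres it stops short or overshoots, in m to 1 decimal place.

96.7 ft/s × 0.3048 = 29.4742 m/s.
a = μg = 0.46 × 9.8 = 4.508 m/s².
Reaction distance = 29.4742 × 0.56 = 16.506 m.
Braking distance = v²/(2a) = 868.728 / 9.016 = 96.354 m.
Total stopping distance = 16.506 + 96.354 = 112.860 m, vs 122 m available — it stops with 122 − 112.860 = 9.140 m to spare.

Yes — it stops 9.1 m short of the obstacle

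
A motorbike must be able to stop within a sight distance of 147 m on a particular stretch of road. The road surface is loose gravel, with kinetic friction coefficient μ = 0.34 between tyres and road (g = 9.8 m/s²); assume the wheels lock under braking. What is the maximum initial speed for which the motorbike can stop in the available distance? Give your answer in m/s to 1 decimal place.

a = μg = 0.34 × 9.8 = 3.332 m/s².
v²/(2a) = d ⇒ v = √(2 × 3.332 × 147) = √979.61 = 31.2987 m/s.

Maximum speed ≈ 31.3 m/s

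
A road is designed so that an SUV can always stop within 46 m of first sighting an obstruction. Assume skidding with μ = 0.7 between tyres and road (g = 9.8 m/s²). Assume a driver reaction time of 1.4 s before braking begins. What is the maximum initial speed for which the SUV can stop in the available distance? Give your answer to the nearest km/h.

Maximum speed ≈ 62 km/h

a = μg = 0.7 × 9.8 = 6.860 m/s².
Stopping distance: v·t_r + v²/(2a) = 46 with t_r = 1.4 s and a = 6.860 m/s².
So v² + 19.208 v − 631.12 = 0.
Positive root: v = −a·t_r + √((a·t_r)² + 2a·d) = −9.604 + √(92.237 + 631.12) = 17.2913 m/s.
17.2913 m/s × 3.6 = 62.249 km/h.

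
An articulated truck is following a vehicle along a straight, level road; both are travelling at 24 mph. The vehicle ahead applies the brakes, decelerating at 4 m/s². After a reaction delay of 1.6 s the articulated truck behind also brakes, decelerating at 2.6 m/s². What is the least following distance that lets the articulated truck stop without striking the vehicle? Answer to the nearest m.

24 mph × 0.44704 = 10.7290 m/s.
Leader travels v²/(2a_L) = 115.111 / 8.000 = 14.389 m before stopping.
Follower covers v·t_r = 10.7290 × 1.6 = 17.166 m while reacting, then v²/(2a_F) = 115.111 / 5.200 = 22.137 m while braking, for a total of 17.166 + 22.137 = 39.303 m.
Since a_F ≤ a_L and the follower starts braking later, the follower is never slower than the leader, so the closest approach is when both have stopped.
Minimum gap = 39.303 − 14.389 = 24.914 m.

Minimum gap ≈ 25 m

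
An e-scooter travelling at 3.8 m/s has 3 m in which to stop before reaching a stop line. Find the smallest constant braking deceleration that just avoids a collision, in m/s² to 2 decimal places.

Required deceleration ≈ 2.41 m/s²

v² = 2a·d ⇒ a = v²/(2d) = 3.8000² / (2 × 3.000) = 14.440 / 6.000 = 2.4067 m/s².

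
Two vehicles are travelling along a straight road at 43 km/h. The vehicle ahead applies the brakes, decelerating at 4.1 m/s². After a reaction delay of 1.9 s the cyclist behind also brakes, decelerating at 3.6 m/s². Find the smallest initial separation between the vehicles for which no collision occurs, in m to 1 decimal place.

Minimum gap ≈ 25.1 m

43 km/h ÷ 3.6 = 11.9444 m/s.
Leader travels v²/(2a_L) = 142.669 / 8.200 = 17.399 m before stopping.
Follower covers v·t_r = 11.9444 × 1.9 = 22.694 m while reacting, then v²/(2a_F) = 142.669 / 7.200 = 19.815 m while braking, for a total of 22.694 + 19.815 = 42.509 m.
Since a_F ≤ a_L and the follower starts braking later, the follower is never slower than the leader, so the closest approach is when both have stopped.
Minimum gap = 42.509 − 17.399 = 25.110 m.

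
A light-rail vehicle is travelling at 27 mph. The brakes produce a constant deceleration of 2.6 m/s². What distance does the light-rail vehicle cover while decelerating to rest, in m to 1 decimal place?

27 mph × 0.44704 = 12.0701 m/s.
Braking distance = v²/(2a) = 12.0701² / (2 × 2.600) = 145.687 / 5.200 = 28.017 m.

Braking distance ≈ 28.0 m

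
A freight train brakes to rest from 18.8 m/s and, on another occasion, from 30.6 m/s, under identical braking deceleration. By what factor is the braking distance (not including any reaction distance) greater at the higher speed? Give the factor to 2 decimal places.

Braking distance d = v²/(2a), so with a fixed, d ∝ v².
Factor = (30.6/18.8)² = 1.6277² = 2.6494.

Factor ≈ 2.65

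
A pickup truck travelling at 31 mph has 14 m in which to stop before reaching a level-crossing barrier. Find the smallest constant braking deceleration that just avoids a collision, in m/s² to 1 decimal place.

31 mph × 0.44704 = 13.8582 m/s.
v² = 2a·d ⇒ a = v²/(2d) = 13.8582² / (2 × 14.000) = 192.050 / 28.000 = 6.8589 m/s².

Required deceleration ≈ 6.9 m/s²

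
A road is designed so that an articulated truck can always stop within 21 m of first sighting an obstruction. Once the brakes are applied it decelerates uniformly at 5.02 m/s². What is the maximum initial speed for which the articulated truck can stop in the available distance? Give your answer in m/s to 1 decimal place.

v²/(2a) = d ⇒ v = √(2 × 5.020 × 21) = √210.84 = 14.5203 m/s.

Maximum speed ≈ 14.5 m/s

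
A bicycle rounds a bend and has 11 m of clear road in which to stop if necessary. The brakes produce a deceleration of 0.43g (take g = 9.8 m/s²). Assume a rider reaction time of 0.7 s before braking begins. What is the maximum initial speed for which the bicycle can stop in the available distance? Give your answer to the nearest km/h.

Maximum speed ≈ 26 km/h

a = 0.43 × 9.8 = 4.214 m/s².
Stopping distance: v·t_r + v²/(2a) = 11 with t_r = 0.7 s and a = 4.214 m/s².
So v² + 5.900 v − 92.71 = 0.
Positive root: v = −a·t_r + √((a·t_r)² + 2a·d) = −2.950 + √(8.703 + 92.71) = 7.1204 m/s.
7.1204 m/s × 3.6 = 25.633 km/h.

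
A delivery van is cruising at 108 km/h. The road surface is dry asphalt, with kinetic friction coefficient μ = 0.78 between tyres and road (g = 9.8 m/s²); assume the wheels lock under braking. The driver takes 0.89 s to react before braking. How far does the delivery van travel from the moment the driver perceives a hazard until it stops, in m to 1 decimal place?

108 km/h ÷ 3.6 = 30.0000 m/s.
a = μg = 0.78 × 9.8 = 7.644 m/s².
Reaction distance = v·t_r = 30.0000 × 0.89 = 26.700 m.
Braking distance = v²/(2a) = 30.0000² / (2 × 7.644) = 900.000 / 15.288 = 58.870 m.
Total = 26.700 + 58.870 = 85.570 m.

Total stopping distance ≈ 85.6 m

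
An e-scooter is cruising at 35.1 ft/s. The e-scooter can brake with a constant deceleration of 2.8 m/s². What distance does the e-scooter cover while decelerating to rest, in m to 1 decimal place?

Braking distance ≈ 20.4 m

35.1 ft/s × 0.3048 = 10.6985 m/s.
Braking distance = v²/(2a) = 10.6985² / (2 × 2.800) = 114.458 / 5.600 = 20.439 m.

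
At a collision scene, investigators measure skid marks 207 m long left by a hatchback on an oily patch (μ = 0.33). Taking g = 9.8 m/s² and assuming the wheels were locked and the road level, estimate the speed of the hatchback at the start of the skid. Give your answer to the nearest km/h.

Deceleration a = μg = 0.33 × 9.8 = 3.234 m/s².
v = √(2a·d) = √(2 × 3.234 × 207) = √1338.876 = 36.5907 m/s.
= 36.5907 × 3.6 = 131.727 km/h.

Initial speed ≈ 132 km/h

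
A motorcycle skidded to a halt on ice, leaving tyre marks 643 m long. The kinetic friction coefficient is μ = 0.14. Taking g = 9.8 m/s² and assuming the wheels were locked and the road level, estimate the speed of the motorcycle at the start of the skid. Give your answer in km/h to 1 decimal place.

Deceleration a = μg = 0.14 × 9.8 = 1.372 m/s².
v = √(2a·d) = √(2 × 1.372 × 643) = √1764.392 = 42.0047 m/s.
= 42.0047 × 3.6 = 151.217 km/h.

Initial speed ≈ 151.2 km/h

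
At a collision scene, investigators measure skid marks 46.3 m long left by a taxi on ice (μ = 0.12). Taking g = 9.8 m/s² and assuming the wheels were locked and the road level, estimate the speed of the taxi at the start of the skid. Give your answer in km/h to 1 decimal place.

Initial speed ≈ 37.6 km/h

Deceleration a = μg = 0.12 × 9.8 = 1.176 m/s².
v = √(2a·d) = √(2 × 1.176 × 46.3) = √108.898 = 10.4354 m/s.
= 10.4354 × 3.6 = 37.567 km/h.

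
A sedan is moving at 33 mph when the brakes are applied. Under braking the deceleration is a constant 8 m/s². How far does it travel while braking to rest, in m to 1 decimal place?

Braking distance ≈ 13.6 m

33 mph × 0.44704 = 14.7523 m/s.
Braking distance = v²/(2a) = 14.7523² / (2 × 8.000) = 217.630 / 16.000 = 13.602 m.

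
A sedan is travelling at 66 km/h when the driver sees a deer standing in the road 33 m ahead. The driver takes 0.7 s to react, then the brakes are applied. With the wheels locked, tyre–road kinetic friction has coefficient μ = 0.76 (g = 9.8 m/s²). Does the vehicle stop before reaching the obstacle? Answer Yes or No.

No

66 km/h ÷ 3.6 = 18.3333 m/s.
a = μg = 0.76 × 9.8 = 7.448 m/s².
Reaction distance = 18.3333 × 0.7 = 12.833 m.
Braking distance = v²/(2a) = 336.110 / 14.896 = 22.564 m.
Total stopping distance = 12.833 + 22.564 = 35.397 m, vs 33 m available — it cannot stop in time and overshoots by 35.397 − 33 = 2.397 m.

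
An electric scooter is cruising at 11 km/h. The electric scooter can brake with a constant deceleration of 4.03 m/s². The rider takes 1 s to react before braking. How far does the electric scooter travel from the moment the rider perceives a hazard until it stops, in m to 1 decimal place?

11 km/h ÷ 3.6 = 3.0556 m/s.
Reaction distance = v·t_r = 3.0556 × 1 = 3.056 m.
Braking distance = v²/(2a) = 3.0556² / (2 × 4.030) = 9.337 / 8.060 = 1.158 m.
Total = 3.056 + 1.158 = 4.214 m.

Total stopping distance ≈ 4.2 m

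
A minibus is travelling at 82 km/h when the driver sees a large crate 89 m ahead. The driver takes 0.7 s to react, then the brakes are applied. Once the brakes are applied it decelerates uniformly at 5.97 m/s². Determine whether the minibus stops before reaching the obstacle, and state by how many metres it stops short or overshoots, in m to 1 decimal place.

Yes — it stops 29.6 m short of the obstacle

82 km/h ÷ 3.6 = 22.7778 m/s.
Reaction distance = 22.7778 × 0.7 = 15.944 m.
Braking distance = v²/(2a) = 518.828 / 11.940 = 43.453 m.
Total stopping distance = 15.944 + 43.453 = 59.397 m, vs 89 m available — it stops with 89 − 59.397 = 29.603 m to spare.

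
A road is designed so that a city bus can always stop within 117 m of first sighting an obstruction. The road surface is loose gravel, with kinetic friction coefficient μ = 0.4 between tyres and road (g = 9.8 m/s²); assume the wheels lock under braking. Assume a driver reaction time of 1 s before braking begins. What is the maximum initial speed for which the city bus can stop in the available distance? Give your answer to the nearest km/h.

Maximum speed ≈ 96 km/h

a = μg = 0.4 × 9.8 = 3.920 m/s².
Stopping distance: v·t_r + v²/(2a) = 117 with t_r = 1 s and a = 3.920 m/s².
So v² + 7.840 v − 917.28 = 0.
Positive root: v = −a·t_r + √((a·t_r)² + 2a·d) = −3.920 + √(15.366 + 917.28) = 26.6193 m/s.
26.6193 m/s × 3.6 = 95.829 km/h.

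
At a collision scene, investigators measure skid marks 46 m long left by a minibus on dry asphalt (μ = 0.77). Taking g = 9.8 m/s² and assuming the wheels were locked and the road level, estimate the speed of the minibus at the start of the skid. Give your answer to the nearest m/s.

Deceleration a = μg = 0.77 × 9.8 = 7.546 m/s².
v = √(2a·d) = √(2 × 7.546 × 46) = √694.232 = 26.3483 m/s.

Initial speed ≈ 26 m/s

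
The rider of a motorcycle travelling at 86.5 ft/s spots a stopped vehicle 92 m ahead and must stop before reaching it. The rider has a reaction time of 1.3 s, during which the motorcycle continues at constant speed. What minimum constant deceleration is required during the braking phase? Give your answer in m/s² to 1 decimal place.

86.5 ft/s × 0.3048 = 26.3652 m/s.
Distance covered during reaction = 26.3652 × 1.3 = 34.275 m.
Distance available for braking: 92 − 34.275 = 57.725 m.
v² = 2a·d ⇒ a = v²/(2d) = 26.3652² / (2 × 57.725) = 695.124 / 115.450 = 6.0210 m/s².

Required deceleration ≈ 6.0 m/s²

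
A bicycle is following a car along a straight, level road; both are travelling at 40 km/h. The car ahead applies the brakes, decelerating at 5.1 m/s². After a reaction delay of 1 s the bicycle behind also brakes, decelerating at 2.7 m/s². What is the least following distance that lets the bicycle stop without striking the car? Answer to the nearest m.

40 km/h ÷ 3.6 = 11.1111 m/s.
Leader travels v²/(2a_L) = 123.457 / 10.200 = 12.104 m before stopping.
Follower covers v·t_r = 11.1111 × 1 = 11.111 m while reacting, then v²/(2a_F) = 123.457 / 5.400 = 22.862 m while braking, for a total of 11.111 + 22.862 = 33.973 m.
Since a_F ≤ a_L and the follower starts braking later, the follower is never slower than the leader, so the closest approach is when both have stopped.
Minimum gap = 33.973 − 12.104 = 21.869 m.

Minimum gap ≈ 22 m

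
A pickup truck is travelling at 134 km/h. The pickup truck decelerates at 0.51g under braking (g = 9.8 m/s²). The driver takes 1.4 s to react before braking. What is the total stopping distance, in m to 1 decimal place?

134 km/h ÷ 3.6 = 37.2222 m/s.
a = 0.51 × 9.8 = 4.998 m/s².
Reaction distance = v·t_r = 37.2222 × 1.4 = 52.111 m.
Braking distance = v²/(2a) = 37.2222² / (2 × 4.998) = 1385.492 / 9.996 = 138.605 m.
Total = 52.111 + 138.605 = 190.716 m.

Total stopping distance ≈ 190.7 m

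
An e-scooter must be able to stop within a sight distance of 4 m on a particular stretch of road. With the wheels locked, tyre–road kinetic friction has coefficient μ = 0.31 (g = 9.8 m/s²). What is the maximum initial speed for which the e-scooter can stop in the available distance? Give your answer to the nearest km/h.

Maximum speed ≈ 18 km/h

a = μg = 0.31 × 9.8 = 3.038 m/s².
v²/(2a) = d ⇒ v = √(2 × 3.038 × 4) = √24.30 = 4.9295 m/s.
4.9295 m/s × 3.6 = 17.746 km/h.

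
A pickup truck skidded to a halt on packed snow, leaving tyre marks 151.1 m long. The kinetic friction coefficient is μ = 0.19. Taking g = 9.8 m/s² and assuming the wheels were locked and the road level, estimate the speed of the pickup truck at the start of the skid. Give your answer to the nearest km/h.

Deceleration a = μg = 0.19 × 9.8 = 1.862 m/s².
v = √(2a·d) = √(2 × 1.862 × 151.1) = √562.696 = 23.7212 m/s.
= 23.7212 × 3.6 = 85.396 km/h.

Initial speed ≈ 85 km/h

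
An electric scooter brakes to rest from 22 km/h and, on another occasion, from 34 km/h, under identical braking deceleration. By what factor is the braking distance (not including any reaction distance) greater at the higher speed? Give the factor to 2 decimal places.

Braking distance d = v²/(2a), so with a fixed, d ∝ v².
Factor = (34/22)² = 1.5455² = 2.3886.

Factor ≈ 2.39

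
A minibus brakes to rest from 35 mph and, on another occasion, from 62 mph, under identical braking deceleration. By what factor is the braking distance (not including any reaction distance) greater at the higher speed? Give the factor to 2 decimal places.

Braking distance d = v²/(2a), so with a fixed, d ∝ v².
Factor = (62/35)² = 1.7714² = 3.1379.

Factor ≈ 3.14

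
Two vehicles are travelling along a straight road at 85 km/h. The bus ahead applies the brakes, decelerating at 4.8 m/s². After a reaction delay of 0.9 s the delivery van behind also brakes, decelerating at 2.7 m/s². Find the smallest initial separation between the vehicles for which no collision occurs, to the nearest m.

Minimum gap ≈ 66 m

85 km/h ÷ 3.6 = 23.6111 m/s.
Leader travels v²/(2a_L) = 557.484 / 9.600 = 58.071 m before stopping.
Follower covers v·t_r = 23.6111 × 0.9 = 21.250 m while reacting, then v²/(2a_F) = 557.484 / 5.400 = 103.238 m while braking, for a total of 21.250 + 103.238 = 124.488 m.
Since a_F ≤ a_L and the follower starts braking later, the follower is never slower than the leader, so the closest approach is when both have stopped.
Minimum gap = 124.488 − 58.071 = 66.417 m.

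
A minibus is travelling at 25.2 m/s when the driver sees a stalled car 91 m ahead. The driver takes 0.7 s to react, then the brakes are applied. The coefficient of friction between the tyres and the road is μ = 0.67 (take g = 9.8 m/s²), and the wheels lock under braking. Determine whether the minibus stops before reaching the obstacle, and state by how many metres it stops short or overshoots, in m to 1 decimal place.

Yes — it stops 25.0 m short of the obstacle

a = μg = 0.67 × 9.8 = 6.566 m/s².
Reaction distance = 25.2000 × 0.7 = 17.640 m.
Braking distance = v²/(2a) = 635.040 / 13.132 = 48.358 m.
Total stopping distance = 17.640 + 48.358 = 65.998 m, vs 91 m available — it stops with 91 − 65.998 = 25.002 m to spare.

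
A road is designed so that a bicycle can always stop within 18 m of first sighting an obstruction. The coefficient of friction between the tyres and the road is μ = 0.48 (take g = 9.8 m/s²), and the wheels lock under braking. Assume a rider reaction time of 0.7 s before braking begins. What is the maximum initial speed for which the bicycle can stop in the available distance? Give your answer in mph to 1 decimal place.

a = μg = 0.48 × 9.8 = 4.704 m/s².
Stopping distance: v·t_r + v²/(2a) = 18 with t_r = 0.7 s and a = 4.704 m/s².
So v² + 6.586 v − 169.34 = 0.
Positive root: v = −a·t_r + √((a·t_r)² + 2a·d) = −3.293 + √(10.844 + 169.34) = 10.1303 m/s.
10.1303 m/s ÷ 0.44704 = 22.661 mph.

Maximum speed ≈ 22.7 mph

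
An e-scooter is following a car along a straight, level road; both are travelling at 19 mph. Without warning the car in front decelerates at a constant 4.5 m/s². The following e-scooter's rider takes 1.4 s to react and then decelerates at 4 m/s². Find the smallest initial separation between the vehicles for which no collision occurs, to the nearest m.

Minimum gap ≈ 13 m

19 mph × 0.44704 = 8.4938 m/s.
Leader travels v²/(2a_L) = 72.145 / 9.000 = 8.016 m before stopping.
Follower covers v·t_r = 8.4938 × 1.4 = 11.891 m while reacting, then v²/(2a_F) = 72.145 / 8.000 = 9.018 m while braking, for a total of 11.891 + 9.018 = 20.909 m.
Since a_F ≤ a_L and the follower starts braking later, the follower is never slower than the leader, so the closest approach is when both have stopped.
Minimum gap = 20.909 − 8.016 = 12.893 m.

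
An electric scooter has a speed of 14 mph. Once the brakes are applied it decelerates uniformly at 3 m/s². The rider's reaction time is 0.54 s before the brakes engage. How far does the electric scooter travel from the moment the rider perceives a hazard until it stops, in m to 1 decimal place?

Total stopping distance ≈ 9.9 m

14 mph × 0.44704 = 6.2586 m/s.
Reaction distance = v·t_r = 6.2586 × 0.54 = 3.380 m.
Braking distance = v²/(2a) = 6.2586² / (2 × 3.000) = 39.170 / 6.000 = 6.528 m.
Total = 3.380 + 6.528 = 9.908 m.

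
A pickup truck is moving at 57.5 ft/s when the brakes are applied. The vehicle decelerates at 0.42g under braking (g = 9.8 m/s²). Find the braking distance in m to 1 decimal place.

57.5 ft/s × 0.3048 = 17.5260 m/s.
a = 0.42 × 9.8 = 4.116 m/s².
Braking distance = v²/(2a) = 17.5260² / (2 × 4.116) = 307.161 / 8.232 = 37.313 m.

Braking distance ≈ 37.3 m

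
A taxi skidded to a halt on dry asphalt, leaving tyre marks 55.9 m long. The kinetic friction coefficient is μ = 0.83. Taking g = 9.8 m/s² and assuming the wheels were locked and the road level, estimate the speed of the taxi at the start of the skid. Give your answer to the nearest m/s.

Deceleration a = μg = 0.83 × 9.8 = 8.134 m/s².
v = √(2a·d) = √(2 × 8.134 × 55.9) = √909.381 = 30.1559 m/s.

Initial speed ≈ 30 m/s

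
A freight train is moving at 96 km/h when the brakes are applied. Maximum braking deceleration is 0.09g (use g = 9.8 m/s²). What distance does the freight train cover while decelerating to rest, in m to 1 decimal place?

96 km/h ÷ 3.6 = 26.6667 m/s.
a = 0.09 × 9.8 = 0.882 m/s².
Braking distance = v²/(2a) = 26.6667² / (2 × 0.882) = 711.113 / 1.764 = 403.125 m.

Braking distance ≈ 403.1 m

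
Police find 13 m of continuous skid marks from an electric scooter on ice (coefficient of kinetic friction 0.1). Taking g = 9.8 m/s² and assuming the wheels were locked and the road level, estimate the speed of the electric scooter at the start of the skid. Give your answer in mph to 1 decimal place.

Initial speed ≈ 11.3 mph

Deceleration a = μg = 0.1 × 9.8 = 0.980 m/s².
v = √(2a·d) = √(2 × 0.980 × 13) = √25.480 = 5.0478 m/s.
= 5.0478 ÷ 0.44704 = 11.292 mph.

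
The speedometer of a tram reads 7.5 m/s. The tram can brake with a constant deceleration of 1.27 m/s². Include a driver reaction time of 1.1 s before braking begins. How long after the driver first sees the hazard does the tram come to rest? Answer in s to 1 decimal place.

Total time ≈ 7.0 s

Braking time = v/a = 7.5000 / 1.270 = 5.906 s.
Total = 1.1 + 5.906 = 7.006 s.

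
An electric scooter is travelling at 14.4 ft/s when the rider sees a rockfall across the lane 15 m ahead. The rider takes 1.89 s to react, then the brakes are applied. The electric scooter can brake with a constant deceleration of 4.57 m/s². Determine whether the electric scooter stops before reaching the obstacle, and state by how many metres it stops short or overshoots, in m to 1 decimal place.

14.4 ft/s × 0.3048 = 4.3891 m/s.
Reaction distance = 4.3891 × 1.89 = 8.295 m.
Braking distance = v²/(2a) = 19.264 / 9.140 = 2.108 m.
Total stopping distance = 8.295 + 2.108 = 10.403 m, vs 15 m available — it stops with 15 − 10.403 = 4.597 m to spare.

Yes — it stops 4.6 m short of the obstacle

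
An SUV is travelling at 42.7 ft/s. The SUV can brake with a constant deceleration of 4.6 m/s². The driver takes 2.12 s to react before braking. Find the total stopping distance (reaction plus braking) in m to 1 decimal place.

Total stopping distance ≈ 46.0 m

42.7 ft/s × 0.3048 = 13.0150 m/s.
Reaction distance = v·t_r = 13.0150 × 2.12 = 27.592 m.
Braking distance = v²/(2a) = 13.0150² / (2 × 4.600) = 169.390 / 9.200 = 18.412 m.
Total = 27.592 + 18.412 = 46.004 m.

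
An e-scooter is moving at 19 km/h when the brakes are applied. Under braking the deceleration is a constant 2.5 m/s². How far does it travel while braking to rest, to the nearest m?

Braking distance ≈ 6 m

19 km/h ÷ 3.6 = 5.2778 m/s.
Braking distance = v²/(2a) = 5.2778² / (2 × 2.500) = 27.855 / 5.000 = 5.571 m.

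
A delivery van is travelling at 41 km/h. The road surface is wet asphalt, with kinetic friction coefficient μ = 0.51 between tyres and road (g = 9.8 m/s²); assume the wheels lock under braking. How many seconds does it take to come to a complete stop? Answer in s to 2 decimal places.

41 km/h ÷ 3.6 = 11.3889 m/s.
a = μg = 0.51 × 9.8 = 4.998 m/s².
Braking time = v/a = 11.3889 / 4.998 = 2.279 s.

Braking time ≈ 2.28 s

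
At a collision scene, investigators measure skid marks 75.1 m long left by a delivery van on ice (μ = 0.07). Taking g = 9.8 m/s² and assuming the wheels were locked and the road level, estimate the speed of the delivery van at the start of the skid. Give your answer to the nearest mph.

Deceleration a = μg = 0.07 × 9.8 = 0.686 m/s².
v = √(2a·d) = √(2 × 0.686 × 75.1) = √103.037 = 10.1507 m/s.
= 10.1507 ÷ 0.44704 = 22.706 mph.

Initial speed ≈ 23 mph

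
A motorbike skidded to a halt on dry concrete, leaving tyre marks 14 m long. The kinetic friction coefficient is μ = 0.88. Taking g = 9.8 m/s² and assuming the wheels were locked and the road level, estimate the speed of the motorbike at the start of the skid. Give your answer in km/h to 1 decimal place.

Initial speed ≈ 55.9 km/h

Deceleration a = μg = 0.88 × 9.8 = 8.624 m/s².
v = √(2a·d) = √(2 × 8.624 × 14) = √241.472 = 15.5394 m/s.
= 15.5394 × 3.6 = 55.942 km/h.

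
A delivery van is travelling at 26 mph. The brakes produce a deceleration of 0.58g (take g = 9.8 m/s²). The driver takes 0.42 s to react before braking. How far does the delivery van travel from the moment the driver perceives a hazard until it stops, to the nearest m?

26 mph × 0.44704 = 11.6230 m/s.
a = 0.58 × 9.8 = 5.684 m/s².
Reaction distance = v·t_r = 11.6230 × 0.42 = 4.882 m.
Braking distance = v²/(2a) = 11.6230² / (2 × 5.684) = 135.094 / 11.368 = 11.884 m.
Total = 4.882 + 11.884 = 16.766 m.

Total stopping distance ≈ 17 m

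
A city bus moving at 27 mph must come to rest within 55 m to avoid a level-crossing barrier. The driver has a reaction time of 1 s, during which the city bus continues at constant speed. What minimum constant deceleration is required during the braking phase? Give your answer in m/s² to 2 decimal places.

27 mph × 0.44704 = 12.0701 m/s.
Distance covered during reaction = 12.0701 × 1 = 12.070 m.
Distance available for braking: 55 − 12.070 = 42.930 m.
v² = 2a·d ⇒ a = v²/(2d) = 12.0701² / (2 × 42.930) = 145.687 / 85.860 = 1.6968 m/s².

Required deceleration ≈ 1.70 m/s²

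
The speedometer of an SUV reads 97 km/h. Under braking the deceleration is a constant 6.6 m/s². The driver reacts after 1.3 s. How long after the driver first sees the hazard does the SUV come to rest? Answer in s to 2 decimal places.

97 km/h ÷ 3.6 = 26.9444 m/s.
Braking time = v/a = 26.9444 / 6.600 = 4.082 s.
Total = 1.3 + 4.082 = 5.382 s.

Total time ≈ 5.38 s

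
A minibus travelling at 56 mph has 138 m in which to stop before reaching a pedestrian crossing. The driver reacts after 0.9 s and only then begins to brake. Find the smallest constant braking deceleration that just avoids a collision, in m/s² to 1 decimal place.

56 mph × 0.44704 = 25.0342 m/s.
Distance covered during reaction = 25.0342 × 0.9 = 22.531 m.
Distance available for braking: 138 − 22.531 = 115.469 m.
v² = 2a·d ⇒ a = v²/(2d) = 25.0342² / (2 × 115.469) = 626.711 / 230.938 = 2.7138 m/s².

Required deceleration ≈ 2.7 m/s²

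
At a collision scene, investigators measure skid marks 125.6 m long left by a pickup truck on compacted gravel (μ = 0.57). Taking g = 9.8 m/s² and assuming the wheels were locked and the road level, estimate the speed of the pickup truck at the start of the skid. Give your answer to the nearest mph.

Deceleration a = μg = 0.57 × 9.8 = 5.586 m/s².
v = √(2a·d) = √(2 × 5.586 × 125.6) = √1403.203 = 37.4594 m/s.
= 37.4594 ÷ 0.44704 = 83.794 mph.

Initial speed ≈ 84 mph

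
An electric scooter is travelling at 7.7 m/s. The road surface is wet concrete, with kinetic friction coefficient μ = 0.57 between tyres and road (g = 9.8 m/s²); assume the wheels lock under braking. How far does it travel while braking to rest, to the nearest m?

a = μg = 0.57 × 9.8 = 5.586 m/s².
Braking distance = v²/(2a) = 7.7000² / (2 × 5.586) = 59.290 / 11.172 = 5.307 m.

Braking distance ≈ 5 m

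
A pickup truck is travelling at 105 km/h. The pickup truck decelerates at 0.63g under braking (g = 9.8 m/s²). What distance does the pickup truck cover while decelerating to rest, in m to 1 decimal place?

105 km/h ÷ 3.6 = 29.1667 m/s.
a = 0.63 × 9.8 = 6.174 m/s².
Braking distance = v²/(2a) = 29.1667² / (2 × 6.174) = 850.696 / 12.348 = 68.893 m.

Braking distance ≈ 68.9 m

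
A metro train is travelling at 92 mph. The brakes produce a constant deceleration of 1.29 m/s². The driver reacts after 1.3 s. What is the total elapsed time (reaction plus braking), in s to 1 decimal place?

92 mph × 0.44704 = 41.1277 m/s.
Braking time = v/a = 41.1277 / 1.290 = 31.882 s.
Total = 1.3 + 31.882 = 33.182 s.

Total time ≈ 33.2 s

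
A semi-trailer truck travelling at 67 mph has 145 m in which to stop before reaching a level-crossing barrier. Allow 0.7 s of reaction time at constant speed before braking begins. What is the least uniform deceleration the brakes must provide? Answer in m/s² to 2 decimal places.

Required deceleration ≈ 3.62 m/s²

67 mph × 0.44704 = 29.9517 m/s.
Distance covered during reaction = 29.9517 × 0.7 = 20.966 m.
Distance available for braking: 145 − 20.966 = 124.034 m.
v² = 2a·d ⇒ a = v²/(2d) = 29.9517² / (2 × 124.034) = 897.104 / 248.068 = 3.6164 m/s².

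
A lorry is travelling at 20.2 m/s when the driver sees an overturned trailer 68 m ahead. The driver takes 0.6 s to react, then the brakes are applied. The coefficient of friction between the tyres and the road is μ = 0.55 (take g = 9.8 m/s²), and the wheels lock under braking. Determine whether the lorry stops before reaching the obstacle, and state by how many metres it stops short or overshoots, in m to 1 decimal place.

a = μg = 0.55 × 9.8 = 5.390 m/s².
Reaction distance = 20.2000 × 0.6 = 12.120 m.
Braking distance = v²/(2a) = 408.040 / 10.780 = 37.852 m.
Total stopping distance = 12.120 + 37.852 = 49.972 m, vs 68 m available — it stops with 68 − 49.972 = 18.028 m to spare.

Yes — it stops 18.0 m short of the obstacle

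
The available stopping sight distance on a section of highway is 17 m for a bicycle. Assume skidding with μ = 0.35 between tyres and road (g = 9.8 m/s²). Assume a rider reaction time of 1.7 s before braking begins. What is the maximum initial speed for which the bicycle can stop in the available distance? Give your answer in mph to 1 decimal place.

Maximum speed ≈ 14.4 mph

a = μg = 0.35 × 9.8 = 3.430 m/s².
Stopping distance: v·t_r + v²/(2a) = 17 with t_r = 1.7 s and a = 3.430 m/s².
So v² + 11.662 v − 116.62 = 0.
Positive root: v = −a·t_r + √((a·t_r)² + 2a·d) = −5.831 + √(34.001 + 116.62) = 6.4418 m/s.
6.4418 m/s ÷ 0.44704 = 14.410 mph.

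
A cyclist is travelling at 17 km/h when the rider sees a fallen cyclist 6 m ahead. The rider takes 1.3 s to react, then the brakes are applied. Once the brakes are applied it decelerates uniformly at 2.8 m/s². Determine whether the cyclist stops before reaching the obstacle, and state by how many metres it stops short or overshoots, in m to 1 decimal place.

No — it overshoots by 4.1 m

17 km/h ÷ 3.6 = 4.7222 m/s.
Reaction distance = 4.7222 × 1.3 = 6.139 m.
Braking distance = v²/(2a) = 22.299 / 5.600 = 3.982 m.
Total stopping distance = 6.139 + 3.982 = 10.121 m, vs 6 m available — it cannot stop in time and overshoots by 10.121 − 6 = 4.121 m.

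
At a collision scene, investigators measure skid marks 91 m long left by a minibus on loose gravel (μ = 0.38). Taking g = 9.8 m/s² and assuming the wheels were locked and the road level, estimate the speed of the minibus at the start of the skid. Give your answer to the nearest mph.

Deceleration a = μg = 0.38 × 9.8 = 3.724 m/s².
v = √(2a·d) = √(2 × 3.724 × 91) = √677.768 = 26.0340 m/s.
= 26.0340 ÷ 0.44704 = 58.236 mph.

Initial speed ≈ 58 mph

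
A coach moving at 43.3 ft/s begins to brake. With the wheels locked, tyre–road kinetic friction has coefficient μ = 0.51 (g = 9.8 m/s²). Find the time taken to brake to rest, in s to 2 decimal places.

Braking time ≈ 2.64 s

43.3 ft/s × 0.3048 = 13.1978 m/s.
a = μg = 0.51 × 9.8 = 4.998 m/s².
Braking time = v/a = 13.1978 / 4.998 = 2.641 s.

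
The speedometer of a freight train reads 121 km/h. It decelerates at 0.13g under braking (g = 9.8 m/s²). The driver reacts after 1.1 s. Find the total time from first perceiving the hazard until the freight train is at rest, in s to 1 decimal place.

Total time ≈ 27.5 s

121 km/h ÷ 3.6 = 33.6111 m/s.
a = 0.13 × 9.8 = 1.274 m/s².
Braking time = v/a = 33.6111 / 1.274 = 26.382 s.
Total = 1.1 + 26.382 = 27.482 s.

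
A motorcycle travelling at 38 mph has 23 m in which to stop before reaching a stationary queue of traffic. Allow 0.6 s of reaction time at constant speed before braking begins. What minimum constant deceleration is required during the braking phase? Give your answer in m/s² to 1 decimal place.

Required deceleration ≈ 11.3 m/s²

38 mph × 0.44704 = 16.9875 m/s.
Distance covered during reaction = 16.9875 × 0.6 = 10.193 m.
Distance available for braking: 23 − 10.193 = 12.807 m.
v² = 2a·d ⇒ a = v²/(2d) = 16.9875² / (2 × 12.807) = 288.575 / 25.614 = 11.2663 m/s².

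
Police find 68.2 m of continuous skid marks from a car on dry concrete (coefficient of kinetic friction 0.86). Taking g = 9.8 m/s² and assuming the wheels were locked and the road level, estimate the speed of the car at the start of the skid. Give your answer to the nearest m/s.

Initial speed ≈ 34 m/s

Deceleration a = μg = 0.86 × 9.8 = 8.428 m/s².
v = √(2a·d) = √(2 × 8.428 × 68.2) = √1149.579 = 33.9054 m/s.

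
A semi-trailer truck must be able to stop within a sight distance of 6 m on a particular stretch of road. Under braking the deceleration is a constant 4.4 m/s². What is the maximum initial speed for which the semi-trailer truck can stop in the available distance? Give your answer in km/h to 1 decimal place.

Maximum speed ≈ 26.2 km/h

v²/(2a) = d ⇒ v = √(2 × 4.400 × 6) = √52.80 = 7.2664 m/s.
7.2664 m/s × 3.6 = 26.159 km/h.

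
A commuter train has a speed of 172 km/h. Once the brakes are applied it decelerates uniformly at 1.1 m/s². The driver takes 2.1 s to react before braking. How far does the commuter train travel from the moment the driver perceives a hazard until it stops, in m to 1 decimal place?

Total stopping distance ≈ 1137.9 m

172 km/h ÷ 3.6 = 47.7778 m/s.
Reaction distance = v·t_r = 47.7778 × 2.1 = 100.333 m.
Braking distance = v²/(2a) = 47.7778² / (2 × 1.100) = 2282.718 / 2.200 = 1037.599 m.
Total = 100.333 + 1037.599 = 1137.932 m.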